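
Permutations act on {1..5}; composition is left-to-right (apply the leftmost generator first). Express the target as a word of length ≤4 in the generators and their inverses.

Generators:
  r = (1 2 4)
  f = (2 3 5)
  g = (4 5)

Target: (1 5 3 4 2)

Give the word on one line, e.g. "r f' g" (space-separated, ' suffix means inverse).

r f' r

  after r: (1 2 4)
  after f': (1 5 3 2 4)
  after r: (1 5 3 4 2)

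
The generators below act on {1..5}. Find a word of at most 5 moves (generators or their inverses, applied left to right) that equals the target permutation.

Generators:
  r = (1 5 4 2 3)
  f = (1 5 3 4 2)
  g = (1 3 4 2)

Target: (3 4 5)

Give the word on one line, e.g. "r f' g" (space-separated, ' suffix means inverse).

r f r

  after r: (1 5 4 2 3)
  after f: (1 3 5 2 4)
  after r: (3 4 5)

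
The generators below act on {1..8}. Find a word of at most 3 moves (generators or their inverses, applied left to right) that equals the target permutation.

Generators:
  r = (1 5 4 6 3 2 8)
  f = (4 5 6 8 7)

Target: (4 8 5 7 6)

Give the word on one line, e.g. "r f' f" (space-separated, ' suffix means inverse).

f f f

  after f: (4 5 6 8 7)
  after f: (4 6 7 5 8)
  after f: (4 8 5 7 6)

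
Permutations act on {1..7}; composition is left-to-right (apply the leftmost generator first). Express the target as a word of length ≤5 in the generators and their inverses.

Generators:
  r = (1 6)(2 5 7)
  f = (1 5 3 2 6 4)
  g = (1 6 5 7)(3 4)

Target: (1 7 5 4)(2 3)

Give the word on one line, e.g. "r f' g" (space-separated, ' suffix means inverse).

g r' g' f

  after g: (1 6 5 7)(3 4)
  after r': (2 7 6)(3 4)
  after g': (1 7)(2 5 6)
  after f: (1 7 5 4)(2 3)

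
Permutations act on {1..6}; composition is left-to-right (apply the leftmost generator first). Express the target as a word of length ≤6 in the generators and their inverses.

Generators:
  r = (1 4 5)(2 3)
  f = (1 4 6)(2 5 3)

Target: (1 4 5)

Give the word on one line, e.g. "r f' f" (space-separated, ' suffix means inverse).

r r r r

  after r: (1 4 5)(2 3)
  after r: (1 5 4)
  after r: (2 3)
  after r: (1 4 5)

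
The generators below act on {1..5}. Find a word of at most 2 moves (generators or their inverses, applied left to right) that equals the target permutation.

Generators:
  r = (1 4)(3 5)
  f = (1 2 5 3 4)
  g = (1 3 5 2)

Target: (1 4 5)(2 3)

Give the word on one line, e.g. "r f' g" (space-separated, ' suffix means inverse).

  after f': (1 4 3 5 2)
  after g: (1 4 5)(2 3)

f' g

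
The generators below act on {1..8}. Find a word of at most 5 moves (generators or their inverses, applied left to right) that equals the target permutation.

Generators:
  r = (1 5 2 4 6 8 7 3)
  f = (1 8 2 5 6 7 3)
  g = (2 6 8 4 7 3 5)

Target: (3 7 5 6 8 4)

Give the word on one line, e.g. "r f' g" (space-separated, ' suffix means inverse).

  after r': (1 3 7 8 6 4 2 5)
  after f: (2 6 4 5 8 7)
  after g': (3 7 5 6 8 4)

r' f g'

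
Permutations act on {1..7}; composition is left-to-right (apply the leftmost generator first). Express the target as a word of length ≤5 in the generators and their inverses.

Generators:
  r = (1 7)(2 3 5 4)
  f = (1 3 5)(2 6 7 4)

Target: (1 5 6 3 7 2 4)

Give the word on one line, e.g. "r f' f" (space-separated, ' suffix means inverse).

f r' f' r'

  after f: (1 3 5)(2 6 7 4)
  after r': (1 2 6)(5 7)
  after f': (1 4 7 3)(5 6)
  after r': (1 5 6 3 7 2 4)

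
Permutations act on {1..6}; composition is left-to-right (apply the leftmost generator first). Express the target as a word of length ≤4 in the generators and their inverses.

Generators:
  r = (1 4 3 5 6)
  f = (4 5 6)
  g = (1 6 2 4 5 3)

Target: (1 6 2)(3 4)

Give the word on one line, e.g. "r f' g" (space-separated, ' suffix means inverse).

g f f r

  after g: (1 6 2 4 5 3)
  after f: (1 4 6 2 5 3)
  after f: (1 5 3)(2 6)
  after r: (1 6 2)(3 4)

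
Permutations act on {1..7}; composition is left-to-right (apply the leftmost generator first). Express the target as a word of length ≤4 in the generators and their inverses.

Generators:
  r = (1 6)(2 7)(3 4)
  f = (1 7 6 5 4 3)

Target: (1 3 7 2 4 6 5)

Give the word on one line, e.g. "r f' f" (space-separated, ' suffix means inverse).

  after r': (1 6)(2 7)(3 4)
  after f: (1 5 4)(2 6 7)
  after f: (1 4 7 2 5 3)
  after f: (1 3 7 2 4 6 5)

r' f f f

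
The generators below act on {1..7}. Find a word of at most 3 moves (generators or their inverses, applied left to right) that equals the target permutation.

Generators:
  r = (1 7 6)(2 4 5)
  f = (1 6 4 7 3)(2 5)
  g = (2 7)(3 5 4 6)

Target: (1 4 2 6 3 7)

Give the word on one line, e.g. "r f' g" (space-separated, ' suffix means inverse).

r' r' f'

  after r': (1 6 7)(2 5 4)
  after r': (1 7 6)(2 4 5)
  after f': (1 4 2 6 3 7)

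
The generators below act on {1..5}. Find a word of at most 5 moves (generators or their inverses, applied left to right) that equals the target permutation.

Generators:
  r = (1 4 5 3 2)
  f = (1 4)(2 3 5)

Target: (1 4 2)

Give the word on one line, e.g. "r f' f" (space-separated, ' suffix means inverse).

  after r: (1 4 5 3 2)
  after f': (2 4 3 5)
  after f': (1 4 2)

r f' f'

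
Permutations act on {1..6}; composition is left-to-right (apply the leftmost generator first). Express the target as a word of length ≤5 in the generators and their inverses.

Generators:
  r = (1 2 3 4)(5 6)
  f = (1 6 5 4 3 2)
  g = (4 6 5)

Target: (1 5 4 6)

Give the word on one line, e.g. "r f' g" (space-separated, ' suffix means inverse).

  after g: (4 6 5)
  after r': (1 4 5 3 2)
  after f': (1 5 4 6)

g r' f'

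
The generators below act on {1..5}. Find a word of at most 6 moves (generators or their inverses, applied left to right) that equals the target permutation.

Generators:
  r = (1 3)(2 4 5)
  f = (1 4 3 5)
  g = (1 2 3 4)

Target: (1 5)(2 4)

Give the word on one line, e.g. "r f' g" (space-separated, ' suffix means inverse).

g' f' f' g

  after g': (1 4 3 2)
  after f': (2 5 3)
  after f': (1 5 4)(2 3)
  after g: (1 5)(2 4)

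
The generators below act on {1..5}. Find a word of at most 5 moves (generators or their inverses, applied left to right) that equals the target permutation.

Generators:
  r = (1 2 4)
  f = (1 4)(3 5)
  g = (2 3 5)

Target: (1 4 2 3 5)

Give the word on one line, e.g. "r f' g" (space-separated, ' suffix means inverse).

  after g: (2 3 5)
  after f: (1 4)(2 5)
  after f: (2 3 5)
  after r': (1 4 2 3 5)

g f f r'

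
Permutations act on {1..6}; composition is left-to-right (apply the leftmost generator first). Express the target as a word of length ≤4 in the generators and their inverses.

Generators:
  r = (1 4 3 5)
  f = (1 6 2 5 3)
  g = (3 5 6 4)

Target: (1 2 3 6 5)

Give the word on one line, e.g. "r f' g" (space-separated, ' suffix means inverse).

f f

  after f: (1 6 2 5 3)
  after f: (1 2 3 6 5)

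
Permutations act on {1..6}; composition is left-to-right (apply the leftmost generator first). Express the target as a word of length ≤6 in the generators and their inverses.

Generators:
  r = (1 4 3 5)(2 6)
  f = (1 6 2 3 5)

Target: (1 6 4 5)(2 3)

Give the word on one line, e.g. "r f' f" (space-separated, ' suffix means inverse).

  after r': (1 5 3 4)(2 6)
  after f: (3 4 6)
  after r': (1 5 3)(2 6 4)
  after f: (3 6 4)
  after f: (1 6 4 5)(2 3)

r' f r' f f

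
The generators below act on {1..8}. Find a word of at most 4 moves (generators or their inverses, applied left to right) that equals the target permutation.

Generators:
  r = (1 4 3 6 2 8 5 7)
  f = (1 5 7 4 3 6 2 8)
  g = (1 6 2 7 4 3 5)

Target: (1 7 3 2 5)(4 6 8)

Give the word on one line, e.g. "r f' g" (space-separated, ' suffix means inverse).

f r

  after f: (1 5 7 4 3 6 2 8)
  after r: (1 7 3 2 5)(4 6 8)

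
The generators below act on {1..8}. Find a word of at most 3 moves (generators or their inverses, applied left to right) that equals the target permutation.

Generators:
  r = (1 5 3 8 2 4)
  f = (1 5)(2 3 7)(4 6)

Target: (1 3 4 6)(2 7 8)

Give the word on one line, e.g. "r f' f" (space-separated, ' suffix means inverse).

  after f': (1 5)(2 7 3)(4 6)
  after r: (1 3 4 6)(2 7 8)

f' r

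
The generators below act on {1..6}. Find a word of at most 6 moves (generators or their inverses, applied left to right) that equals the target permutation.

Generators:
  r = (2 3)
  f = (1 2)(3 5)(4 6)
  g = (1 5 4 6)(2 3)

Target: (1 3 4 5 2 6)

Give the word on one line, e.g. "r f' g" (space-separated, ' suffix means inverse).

  after r': (2 3)
  after f': (1 2 5 3)(4 6)
  after r: (1 3)(2 5)(4 6)
  after g: (1 2 4)(3 5)
  after g: (1 3 4 5 2 6)

r' f' r g g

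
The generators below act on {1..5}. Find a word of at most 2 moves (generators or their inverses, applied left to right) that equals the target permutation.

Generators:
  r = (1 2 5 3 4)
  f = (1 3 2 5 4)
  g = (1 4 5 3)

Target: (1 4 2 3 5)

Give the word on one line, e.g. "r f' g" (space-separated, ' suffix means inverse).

  after f: (1 3 2 5 4)
  after r: (1 4 2 3 5)

f r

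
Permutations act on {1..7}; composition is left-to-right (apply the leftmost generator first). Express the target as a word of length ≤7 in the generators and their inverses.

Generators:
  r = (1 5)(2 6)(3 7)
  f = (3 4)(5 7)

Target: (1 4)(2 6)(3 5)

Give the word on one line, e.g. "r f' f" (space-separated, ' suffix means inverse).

  after r': (1 5)(2 6)(3 7)
  after f': (1 7 4 3 5)(2 6)
  after r: (1 3)(4 7)
  after f: (1 4 5 7 3)
  after r': (1 4)(2 6)(3 5)

r' f' r f r'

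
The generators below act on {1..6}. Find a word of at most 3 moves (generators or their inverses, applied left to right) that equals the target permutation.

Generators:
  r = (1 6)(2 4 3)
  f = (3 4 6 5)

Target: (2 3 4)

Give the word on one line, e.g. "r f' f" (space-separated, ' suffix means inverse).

  after r: (1 6)(2 4 3)
  after r: (2 3 4)

r r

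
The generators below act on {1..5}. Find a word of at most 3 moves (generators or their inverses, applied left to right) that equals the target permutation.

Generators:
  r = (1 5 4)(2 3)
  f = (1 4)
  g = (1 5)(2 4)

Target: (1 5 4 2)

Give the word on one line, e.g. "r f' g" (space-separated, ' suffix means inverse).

  after g': (1 5)(2 4)
  after f: (1 5 4 2)

g' f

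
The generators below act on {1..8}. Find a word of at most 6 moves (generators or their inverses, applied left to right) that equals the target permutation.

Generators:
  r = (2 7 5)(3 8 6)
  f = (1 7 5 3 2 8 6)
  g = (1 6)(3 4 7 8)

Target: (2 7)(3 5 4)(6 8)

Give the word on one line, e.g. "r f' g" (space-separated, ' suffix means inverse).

g r' g' f'

  after g: (1 6)(3 4 7 8)
  after r': (1 8 6)(2 5 7 3 4)
  after g': (1 7 8)(2 5 4)
  after f': (2 7)(3 5 4)(6 8)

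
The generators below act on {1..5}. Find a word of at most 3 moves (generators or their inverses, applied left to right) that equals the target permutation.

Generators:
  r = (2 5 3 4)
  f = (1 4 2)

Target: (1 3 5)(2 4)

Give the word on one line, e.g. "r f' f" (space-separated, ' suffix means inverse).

  after f: (1 4 2)
  after r': (1 3 5 2)
  after f: (1 3 5)(2 4)

f r' f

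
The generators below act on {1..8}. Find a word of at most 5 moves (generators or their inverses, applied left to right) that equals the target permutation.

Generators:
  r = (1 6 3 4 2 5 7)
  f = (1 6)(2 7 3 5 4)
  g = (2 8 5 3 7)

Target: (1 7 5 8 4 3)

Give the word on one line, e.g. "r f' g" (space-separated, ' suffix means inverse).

r' g f

  after r': (1 7 5 2 4 3 6)
  after g: (1 2 4 7 3 6)(5 8)
  after f: (1 7 5 8 4 3)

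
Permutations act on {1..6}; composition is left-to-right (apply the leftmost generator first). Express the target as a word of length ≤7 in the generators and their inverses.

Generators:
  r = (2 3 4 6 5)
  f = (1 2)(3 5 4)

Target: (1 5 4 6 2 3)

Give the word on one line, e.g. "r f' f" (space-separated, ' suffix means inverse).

  after r': (2 5 6 4 3)
  after f': (1 2 3)(5 6)
  after r: (1 3)(2 4 6)
  after f': (1 4 6)(2 5 3)
  after f': (1 5 4 6 2 3)

r' f' r f' f'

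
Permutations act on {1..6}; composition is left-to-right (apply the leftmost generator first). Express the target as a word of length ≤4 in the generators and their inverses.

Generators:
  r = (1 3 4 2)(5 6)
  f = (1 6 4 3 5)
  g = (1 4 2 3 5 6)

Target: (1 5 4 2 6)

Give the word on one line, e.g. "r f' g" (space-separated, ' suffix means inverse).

  after r: (1 3 4 2)(5 6)
  after f: (1 5 4 2 6)

r f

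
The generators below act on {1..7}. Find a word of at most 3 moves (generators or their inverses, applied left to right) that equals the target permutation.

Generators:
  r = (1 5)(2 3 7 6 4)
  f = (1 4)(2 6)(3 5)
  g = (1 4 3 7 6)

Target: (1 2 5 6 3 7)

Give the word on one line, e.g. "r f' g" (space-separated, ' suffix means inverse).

r' f r'

  after r': (1 5)(2 4 6 7 3)
  after f: (1 3 6 7 5 4 2)
  after r': (1 2 5 6 3 7)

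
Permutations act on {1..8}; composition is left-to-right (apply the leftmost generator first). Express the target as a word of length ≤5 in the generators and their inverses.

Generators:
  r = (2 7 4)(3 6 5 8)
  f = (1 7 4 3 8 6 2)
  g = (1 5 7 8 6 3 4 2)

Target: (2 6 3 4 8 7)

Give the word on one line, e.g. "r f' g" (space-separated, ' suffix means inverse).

g f g f' r

  after g: (1 5 7 8 6 3 4 2)
  after f: (1 5 4)(2 7 6 8)
  after g: (1 7 3 4 5 2 8)
  after f': (2 3 7 4 5 6 8)
  after r: (2 6 3 4 8 7)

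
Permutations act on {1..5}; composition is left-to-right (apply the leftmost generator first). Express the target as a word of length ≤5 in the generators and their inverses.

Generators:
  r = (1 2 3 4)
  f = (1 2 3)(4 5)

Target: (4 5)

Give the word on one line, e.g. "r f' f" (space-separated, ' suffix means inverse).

f f f

  after f: (1 2 3)(4 5)
  after f: (1 3 2)
  after f: (4 5)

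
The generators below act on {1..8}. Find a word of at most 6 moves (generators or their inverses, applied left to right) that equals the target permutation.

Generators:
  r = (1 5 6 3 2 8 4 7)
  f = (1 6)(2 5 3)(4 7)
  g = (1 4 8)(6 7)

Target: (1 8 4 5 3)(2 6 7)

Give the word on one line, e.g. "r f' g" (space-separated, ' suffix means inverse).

  after g': (1 8 4)(6 7)
  after f': (1 8 7)(2 3 5)(4 6)
  after g: (2 3 5)(4 7)(6 8)
  after g: (1 4 6)(2 3 5)(7 8)
  after r': (1 8 4 5 3)(2 6 7)

g' f' g g r'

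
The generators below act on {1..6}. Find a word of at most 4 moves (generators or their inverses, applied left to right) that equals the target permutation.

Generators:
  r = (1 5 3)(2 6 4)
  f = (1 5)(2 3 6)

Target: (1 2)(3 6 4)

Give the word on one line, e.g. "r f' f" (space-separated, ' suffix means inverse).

f' f' r' f'

  after f': (1 5)(2 6 3)
  after f': (2 3 6)
  after r': (1 3 2 5)(4 6)
  after f': (1 2)(3 6 4)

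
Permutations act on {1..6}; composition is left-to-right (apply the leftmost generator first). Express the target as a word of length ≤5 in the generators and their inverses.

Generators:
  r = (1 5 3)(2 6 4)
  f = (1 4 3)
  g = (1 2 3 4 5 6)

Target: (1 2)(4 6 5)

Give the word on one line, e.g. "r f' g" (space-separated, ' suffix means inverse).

  after f': (1 3 4)
  after r: (2 6 4 5 3)
  after g: (1 2)(4 6 5)

f' r g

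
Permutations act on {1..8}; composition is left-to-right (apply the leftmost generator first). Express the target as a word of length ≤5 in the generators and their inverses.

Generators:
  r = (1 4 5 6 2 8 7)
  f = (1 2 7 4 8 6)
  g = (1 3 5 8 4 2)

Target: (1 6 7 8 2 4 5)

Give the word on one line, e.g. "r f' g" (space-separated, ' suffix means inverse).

f' f' r' r'

  after f': (1 6 8 4 7 2)
  after f': (1 8 7)(2 6 4)
  after r': (1 2 5 4 6)
  after r': (1 6 7 8 2 4 5)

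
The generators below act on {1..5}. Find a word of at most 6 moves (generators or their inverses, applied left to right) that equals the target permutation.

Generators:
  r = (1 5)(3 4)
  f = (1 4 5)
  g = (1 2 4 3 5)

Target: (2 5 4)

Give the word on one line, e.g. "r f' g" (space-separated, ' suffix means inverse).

  after f: (1 4 5)
  after g': (1 2)(3 4)
  after f': (1 2 5 4 3)
  after r': (1 2)(3 5)
  after g': (2 5 4)

f g' f' r' g'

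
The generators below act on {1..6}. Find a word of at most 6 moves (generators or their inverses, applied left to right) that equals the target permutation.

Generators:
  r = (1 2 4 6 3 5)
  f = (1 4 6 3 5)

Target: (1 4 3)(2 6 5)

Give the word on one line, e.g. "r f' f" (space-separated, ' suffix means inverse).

f r' f r

  after f: (1 4 6 3 5)
  after r': (1 2)
  after f: (1 2 4 6 3 5)
  after r: (1 4 3)(2 6 5)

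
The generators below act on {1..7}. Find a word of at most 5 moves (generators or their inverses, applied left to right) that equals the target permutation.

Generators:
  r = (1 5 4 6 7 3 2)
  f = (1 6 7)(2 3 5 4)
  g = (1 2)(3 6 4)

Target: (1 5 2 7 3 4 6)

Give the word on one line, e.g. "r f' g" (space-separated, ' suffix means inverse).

  after r': (1 2 3 7 6 4 5)
  after g: (2 6 3 7 4 5)
  after r: (1 5)(2 7 6)
  after g': (1 5 2 7 3 4 6)

r' g r g'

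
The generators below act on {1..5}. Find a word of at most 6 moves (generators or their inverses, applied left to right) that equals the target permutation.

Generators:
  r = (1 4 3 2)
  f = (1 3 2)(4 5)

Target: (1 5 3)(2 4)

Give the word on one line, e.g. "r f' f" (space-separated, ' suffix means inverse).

r f' f' f' r

  after r: (1 4 3 2)
  after f': (1 5 4)
  after f': (1 4 2 3)
  after f': (1 5 4 3 2)
  after r: (1 5 3)(2 4)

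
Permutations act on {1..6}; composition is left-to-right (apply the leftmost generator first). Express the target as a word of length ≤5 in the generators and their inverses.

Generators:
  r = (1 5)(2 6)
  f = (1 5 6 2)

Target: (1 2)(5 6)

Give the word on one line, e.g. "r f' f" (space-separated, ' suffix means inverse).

r' f' f'

  after r': (1 5)(2 6)
  after f': (2 5)
  after f': (1 2)(5 6)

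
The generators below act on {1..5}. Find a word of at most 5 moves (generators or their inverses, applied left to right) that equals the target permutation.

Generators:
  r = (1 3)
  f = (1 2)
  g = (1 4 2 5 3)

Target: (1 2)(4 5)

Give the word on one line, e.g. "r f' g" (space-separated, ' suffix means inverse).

f' g' f' g

  after f': (1 2)
  after g': (1 4)(2 3 5)
  after f': (1 4 2 3 5)
  after g: (1 2)(4 5)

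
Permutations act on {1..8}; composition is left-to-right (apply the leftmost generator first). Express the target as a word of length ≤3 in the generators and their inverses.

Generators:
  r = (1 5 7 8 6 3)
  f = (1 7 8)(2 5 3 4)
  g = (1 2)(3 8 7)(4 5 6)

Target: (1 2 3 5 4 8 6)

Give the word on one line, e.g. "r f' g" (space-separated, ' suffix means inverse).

g' r'

  after g': (1 2)(3 7 8)(4 6 5)
  after r': (1 2 3 5 4 8 6)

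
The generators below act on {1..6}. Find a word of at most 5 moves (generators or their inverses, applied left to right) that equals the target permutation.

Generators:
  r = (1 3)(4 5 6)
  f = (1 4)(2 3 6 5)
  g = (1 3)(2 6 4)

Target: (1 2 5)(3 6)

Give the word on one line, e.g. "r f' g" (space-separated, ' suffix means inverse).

r' r' f' g

  after r': (1 3)(4 6 5)
  after r': (4 5 6)
  after f': (1 4 6)(2 5 3)
  after g: (1 2 5)(3 6)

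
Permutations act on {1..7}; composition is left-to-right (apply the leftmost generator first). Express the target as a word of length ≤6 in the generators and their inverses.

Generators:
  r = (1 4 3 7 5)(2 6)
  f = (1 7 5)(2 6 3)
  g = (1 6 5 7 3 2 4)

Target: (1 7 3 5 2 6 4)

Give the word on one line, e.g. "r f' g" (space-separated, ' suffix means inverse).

  after f: (1 7 5)(2 6 3)
  after r: (1 5 4 3 6 7)
  after g': (1 6 5 2 3)(4 7)
  after f: (1 3 7 4 5 6)
  after r: (1 7 3 5 2 6 4)

f r g' f r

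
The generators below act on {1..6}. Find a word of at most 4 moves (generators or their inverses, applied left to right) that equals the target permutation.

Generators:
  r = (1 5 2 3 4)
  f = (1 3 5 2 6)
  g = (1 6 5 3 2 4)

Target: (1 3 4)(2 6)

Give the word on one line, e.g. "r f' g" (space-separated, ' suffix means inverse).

f' f' f' g

  after f': (1 6 2 5 3)
  after f': (1 2 3 6 5)
  after f': (1 5 6 3 2)
  after g: (1 3 4)(2 6)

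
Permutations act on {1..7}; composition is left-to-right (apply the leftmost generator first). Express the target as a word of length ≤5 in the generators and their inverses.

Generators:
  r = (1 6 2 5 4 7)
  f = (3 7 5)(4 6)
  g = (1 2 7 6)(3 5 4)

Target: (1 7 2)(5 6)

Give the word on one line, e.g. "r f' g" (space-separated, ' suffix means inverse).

  after r': (1 7 4 5 2 6)
  after f: (1 5 2 4 3 7 6)
  after r': (1 2 5 6 7)(3 4)
  after r': (1 6 4 3 5)
  after g': (1 7 2)(5 6)

r' f r' r' g'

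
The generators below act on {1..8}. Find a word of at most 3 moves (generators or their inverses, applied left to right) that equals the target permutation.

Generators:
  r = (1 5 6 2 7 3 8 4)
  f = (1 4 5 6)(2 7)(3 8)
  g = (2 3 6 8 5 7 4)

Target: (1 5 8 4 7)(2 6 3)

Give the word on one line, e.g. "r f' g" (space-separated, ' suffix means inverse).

  after g': (2 4 7 5 8 6 3)
  after f': (1 6 8 5 3 7 4 2)
  after f': (1 5 8 4 7)(2 6 3)

g' f' f'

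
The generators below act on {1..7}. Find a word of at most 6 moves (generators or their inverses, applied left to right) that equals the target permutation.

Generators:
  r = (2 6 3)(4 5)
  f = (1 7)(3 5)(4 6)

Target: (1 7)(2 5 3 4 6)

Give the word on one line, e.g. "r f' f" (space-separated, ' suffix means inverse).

  after r': (2 3 6)(4 5)
  after r': (2 6 3)
  after r': (4 5)
  after r': (2 3 6)
  after f: (1 7)(2 5 3 4 6)

r' r' r' r' f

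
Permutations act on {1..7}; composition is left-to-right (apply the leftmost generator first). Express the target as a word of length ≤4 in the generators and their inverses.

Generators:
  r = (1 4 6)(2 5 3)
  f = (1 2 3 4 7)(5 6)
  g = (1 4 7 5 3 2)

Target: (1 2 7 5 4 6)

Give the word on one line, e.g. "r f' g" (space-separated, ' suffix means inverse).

f g' g' r'

  after f: (1 2 3 4 7)(5 6)
  after g': (1 3)(2 5 6 7)
  after g': (1 5 6 4)(2 7 3)
  after r': (1 2 7 5 4 6)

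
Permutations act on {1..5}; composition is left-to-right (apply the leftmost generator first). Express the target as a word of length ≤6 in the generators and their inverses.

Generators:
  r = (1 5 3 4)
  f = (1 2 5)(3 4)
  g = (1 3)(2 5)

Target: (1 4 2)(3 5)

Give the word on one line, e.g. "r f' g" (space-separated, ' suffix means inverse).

r' g' f' g' r'

  after r': (1 4 3 5)
  after g': (1 4)(2 5 3)
  after f': (1 3)(4 5)
  after g': (2 5 4)
  after r': (1 4 2)(3 5)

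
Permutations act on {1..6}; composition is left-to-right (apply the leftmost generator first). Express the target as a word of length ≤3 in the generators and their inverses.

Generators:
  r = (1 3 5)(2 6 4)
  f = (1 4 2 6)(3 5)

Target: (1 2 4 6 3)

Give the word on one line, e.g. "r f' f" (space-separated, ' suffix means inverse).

f r' r'

  after f: (1 4 2 6)(3 5)
  after r': (1 6 5)
  after r': (1 2 4 6 3)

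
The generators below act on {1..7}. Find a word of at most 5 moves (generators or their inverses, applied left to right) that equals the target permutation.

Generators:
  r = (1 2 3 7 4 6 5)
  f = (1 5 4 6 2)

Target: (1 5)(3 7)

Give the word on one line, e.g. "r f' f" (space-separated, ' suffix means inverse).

r' f' r f r'

  after r': (1 5 6 4 7 3 2)
  after f': (3 6 5 4 7)
  after r: (1 2 3 5 6)
  after f: (2 3 4 6 5)
  after r': (1 5)(3 7)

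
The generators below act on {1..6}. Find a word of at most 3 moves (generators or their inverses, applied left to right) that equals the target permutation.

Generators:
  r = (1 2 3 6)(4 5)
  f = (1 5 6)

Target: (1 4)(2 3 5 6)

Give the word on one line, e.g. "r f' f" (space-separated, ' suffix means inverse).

  after f: (1 5 6)
  after r: (1 4 5)(2 3 6)
  after f': (1 4)(2 3 5 6)

f r f'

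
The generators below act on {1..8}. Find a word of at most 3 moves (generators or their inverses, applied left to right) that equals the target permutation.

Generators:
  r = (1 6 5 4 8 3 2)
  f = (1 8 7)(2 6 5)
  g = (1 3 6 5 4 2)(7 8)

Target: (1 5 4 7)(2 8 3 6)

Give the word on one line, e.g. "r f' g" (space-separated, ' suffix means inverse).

  after r: (1 6 5 4 8 3 2)
  after f: (1 5 4 7)(2 8 3 6)

r f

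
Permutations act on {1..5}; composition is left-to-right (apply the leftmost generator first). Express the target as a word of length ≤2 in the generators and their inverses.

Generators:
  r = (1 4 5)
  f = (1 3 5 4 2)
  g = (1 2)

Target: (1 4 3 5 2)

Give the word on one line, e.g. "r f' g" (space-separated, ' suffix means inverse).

  after r': (1 5 4)
  after f: (1 4 3 5 2)

r' f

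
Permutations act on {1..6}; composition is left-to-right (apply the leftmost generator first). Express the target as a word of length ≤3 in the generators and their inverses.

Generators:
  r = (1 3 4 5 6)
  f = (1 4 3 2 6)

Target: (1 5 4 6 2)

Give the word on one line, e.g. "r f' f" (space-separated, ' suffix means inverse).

  after f': (1 6 2 3 4)
  after r': (1 5 4 6 2)

f' r'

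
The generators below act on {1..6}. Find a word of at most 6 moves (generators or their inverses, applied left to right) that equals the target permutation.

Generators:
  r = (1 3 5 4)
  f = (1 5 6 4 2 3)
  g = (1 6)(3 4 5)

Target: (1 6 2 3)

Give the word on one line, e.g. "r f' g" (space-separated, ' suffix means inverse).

g' f' f' g r

  after g': (1 6)(3 5 4)
  after f': (1 5 6 3)(2 4)
  after f': (2 6)
  after g: (1 6 2)(3 4 5)
  after r: (1 6 2 3)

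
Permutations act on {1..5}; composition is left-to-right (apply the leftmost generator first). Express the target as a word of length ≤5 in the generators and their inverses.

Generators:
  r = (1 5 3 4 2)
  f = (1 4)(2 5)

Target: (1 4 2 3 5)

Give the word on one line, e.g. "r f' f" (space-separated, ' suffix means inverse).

  after r': (1 2 4 3 5)
  after f: (1 5 4 3 2)
  after r: (1 3)(2 5)
  after r: (1 4 2 3 5)

r' f r r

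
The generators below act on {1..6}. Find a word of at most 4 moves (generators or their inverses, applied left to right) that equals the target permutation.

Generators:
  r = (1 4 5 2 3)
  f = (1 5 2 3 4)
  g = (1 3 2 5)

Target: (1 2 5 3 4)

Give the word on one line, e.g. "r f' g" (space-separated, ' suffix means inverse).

r' f' f' r

  after r': (1 3 2 5 4)
  after f': (1 2)(3 5)
  after f': (1 5 2 4 3)
  after r: (1 2 5 3 4)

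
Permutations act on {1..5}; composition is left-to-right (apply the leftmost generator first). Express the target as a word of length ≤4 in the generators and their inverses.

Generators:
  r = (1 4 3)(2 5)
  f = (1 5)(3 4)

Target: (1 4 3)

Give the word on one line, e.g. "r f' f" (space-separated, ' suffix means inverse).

  after r': (1 3 4)(2 5)
  after f: (1 4 5 2)
  after f: (1 3 4)(2 5)
  after r': (1 4 3)

r' f f r'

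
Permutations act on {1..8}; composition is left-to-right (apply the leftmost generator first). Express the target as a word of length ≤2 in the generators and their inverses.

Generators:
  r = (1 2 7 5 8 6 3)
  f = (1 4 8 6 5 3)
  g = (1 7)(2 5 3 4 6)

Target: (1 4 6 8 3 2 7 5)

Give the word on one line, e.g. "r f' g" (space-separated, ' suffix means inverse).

r' g

  after r': (1 3 6 8 5 7 2)
  after g: (1 4 6 8 3 2 7 5)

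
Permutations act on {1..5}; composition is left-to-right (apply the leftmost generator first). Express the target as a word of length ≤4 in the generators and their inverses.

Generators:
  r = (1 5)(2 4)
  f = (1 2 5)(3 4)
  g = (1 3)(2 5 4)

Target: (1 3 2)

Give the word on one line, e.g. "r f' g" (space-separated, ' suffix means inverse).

r' f g

  after r': (1 5)(2 4)
  after f: (2 3 4 5)
  after g: (1 3 2)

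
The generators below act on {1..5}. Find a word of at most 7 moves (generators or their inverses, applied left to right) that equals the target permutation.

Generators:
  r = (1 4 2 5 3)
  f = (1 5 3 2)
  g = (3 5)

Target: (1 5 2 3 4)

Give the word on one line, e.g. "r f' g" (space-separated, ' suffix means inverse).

g f' r f g'

  after g: (3 5)
  after f': (1 2 3)
  after r: (1 5 3 4 2)
  after f: (1 3 4)(2 5)
  after g': (1 5 2 3 4)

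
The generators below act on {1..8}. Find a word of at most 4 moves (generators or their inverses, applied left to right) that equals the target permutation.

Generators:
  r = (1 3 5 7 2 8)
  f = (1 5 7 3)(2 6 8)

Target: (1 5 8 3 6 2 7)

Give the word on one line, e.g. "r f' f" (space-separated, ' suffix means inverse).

  after f: (1 5 7 3)(2 6 8)
  after r': (1 3 8 7)(2 6)
  after f': (1 7 3 6 8 5)
  after r': (1 5 8 3 6 2 7)

f r' f' r'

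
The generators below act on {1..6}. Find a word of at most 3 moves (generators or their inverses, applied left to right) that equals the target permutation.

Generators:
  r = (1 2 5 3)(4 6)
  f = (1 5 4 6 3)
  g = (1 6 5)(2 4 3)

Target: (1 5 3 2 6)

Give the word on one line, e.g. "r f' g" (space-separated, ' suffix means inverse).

  after r': (1 3 5 2)(4 6)
  after f: (2 5)(3 4)
  after g': (1 5 3 2 6)

r' f g'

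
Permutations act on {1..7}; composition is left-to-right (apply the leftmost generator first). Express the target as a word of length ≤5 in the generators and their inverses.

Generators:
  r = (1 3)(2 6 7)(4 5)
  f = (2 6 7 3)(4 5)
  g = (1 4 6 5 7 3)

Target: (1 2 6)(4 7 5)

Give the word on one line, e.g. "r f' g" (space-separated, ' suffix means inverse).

f g g f'

  after f: (2 6 7 3)(4 5)
  after g: (1 4 7)(2 5 6 3)
  after g: (1 6)(2 7 4 3)
  after f': (1 2 6)(4 7 5)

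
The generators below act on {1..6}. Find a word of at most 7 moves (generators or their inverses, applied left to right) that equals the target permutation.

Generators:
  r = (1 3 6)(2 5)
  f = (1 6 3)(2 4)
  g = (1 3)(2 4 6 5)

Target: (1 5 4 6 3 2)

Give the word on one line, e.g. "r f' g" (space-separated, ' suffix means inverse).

  after r': (1 6 3)(2 5)
  after g: (1 5 4 6)
  after r: (1 2 5 4)(3 6)
  after g': (1 5 2 6)(3 4)
  after f': (1 5 4 6 3 2)

r' g r g' f'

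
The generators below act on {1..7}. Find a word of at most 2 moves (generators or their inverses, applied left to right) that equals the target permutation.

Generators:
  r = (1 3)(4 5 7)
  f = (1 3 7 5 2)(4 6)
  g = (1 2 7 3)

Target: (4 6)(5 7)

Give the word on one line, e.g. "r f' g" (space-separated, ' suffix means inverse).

  after f: (1 3 7 5 2)(4 6)
  after g: (4 6)(5 7)

f g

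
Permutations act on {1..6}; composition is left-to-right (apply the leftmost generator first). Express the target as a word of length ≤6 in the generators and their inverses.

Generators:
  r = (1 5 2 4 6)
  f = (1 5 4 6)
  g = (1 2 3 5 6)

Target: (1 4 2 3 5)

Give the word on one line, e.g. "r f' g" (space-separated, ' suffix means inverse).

r' g f' f' g'

  after r': (1 6 4 2 5)
  after g: (2 6 4 3 5)
  after f': (1 6 5 2 4 3)
  after f': (1 4 3 6)(2 5)
  after g': (1 4 2 3 5)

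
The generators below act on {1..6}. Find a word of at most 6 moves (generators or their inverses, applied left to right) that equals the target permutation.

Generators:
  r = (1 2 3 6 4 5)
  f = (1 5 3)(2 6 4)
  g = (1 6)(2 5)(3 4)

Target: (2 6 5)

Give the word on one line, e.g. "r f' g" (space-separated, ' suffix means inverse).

  after r: (1 2 3 6 4 5)
  after g: (1 5 6 3)(2 4)
  after g: (1 2 3 6 4 5)
  after g: (1 5 6 3)(2 4)
  after f': (2 6 5)

r g g g f'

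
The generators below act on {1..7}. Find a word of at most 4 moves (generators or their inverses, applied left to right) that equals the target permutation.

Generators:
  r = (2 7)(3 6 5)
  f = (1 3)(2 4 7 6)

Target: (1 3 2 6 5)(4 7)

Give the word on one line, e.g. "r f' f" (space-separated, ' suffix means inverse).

  after r: (2 7)(3 6 5)
  after f: (1 3 2 6 5)(4 7)

r f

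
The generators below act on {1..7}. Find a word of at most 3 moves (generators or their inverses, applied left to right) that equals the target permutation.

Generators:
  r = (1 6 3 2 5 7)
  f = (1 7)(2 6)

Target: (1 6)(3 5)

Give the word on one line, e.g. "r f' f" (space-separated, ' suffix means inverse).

  after r': (1 7 5 2 3 6)
  after f: (2 3)(5 6 7)
  after r: (1 6)(3 5)

r' f r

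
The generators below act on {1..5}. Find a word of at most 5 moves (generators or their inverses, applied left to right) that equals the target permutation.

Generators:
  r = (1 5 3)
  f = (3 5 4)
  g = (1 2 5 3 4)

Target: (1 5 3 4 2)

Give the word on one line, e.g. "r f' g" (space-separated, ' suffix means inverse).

f f g' f'

  after f: (3 5 4)
  after f: (3 4 5)
  after g': (1 4 2)
  after f': (1 5 3 4 2)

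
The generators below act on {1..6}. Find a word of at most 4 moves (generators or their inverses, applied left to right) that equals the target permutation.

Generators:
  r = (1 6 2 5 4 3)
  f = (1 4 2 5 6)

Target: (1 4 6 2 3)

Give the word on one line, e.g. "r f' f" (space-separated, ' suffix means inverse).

  after f: (1 4 2 5 6)
  after r: (1 3)(2 4 5)
  after f': (1 3 6 5 4 2)
  after r': (1 4 6 2 3)

f r f' r'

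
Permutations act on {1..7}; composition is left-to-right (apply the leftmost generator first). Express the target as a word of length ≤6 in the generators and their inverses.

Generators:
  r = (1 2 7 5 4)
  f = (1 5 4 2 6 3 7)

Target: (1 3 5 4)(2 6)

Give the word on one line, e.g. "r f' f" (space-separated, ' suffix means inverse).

  after r: (1 2 7 5 4)
  after f: (1 6 3 7 4 5 2)
  after r: (1 6 3 5 7)
  after f: (1 3 4 2 6 7 5)
  after r': (1 3 5 4)(2 6)

r f r f r'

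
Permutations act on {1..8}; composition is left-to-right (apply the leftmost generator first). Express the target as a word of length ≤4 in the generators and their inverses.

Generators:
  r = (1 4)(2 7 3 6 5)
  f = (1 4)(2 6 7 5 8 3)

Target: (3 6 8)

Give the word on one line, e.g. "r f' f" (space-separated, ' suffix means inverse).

f' r' f r

  after f': (1 4)(2 3 8 5 7 6)
  after r': (2 7 3 8 6 5)
  after f: (1 4)(2 5 6 8 7)
  after r: (3 6 8)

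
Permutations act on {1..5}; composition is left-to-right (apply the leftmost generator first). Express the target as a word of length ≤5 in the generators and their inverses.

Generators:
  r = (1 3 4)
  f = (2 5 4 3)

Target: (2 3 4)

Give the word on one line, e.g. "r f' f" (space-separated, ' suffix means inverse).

r f' r f

  after r: (1 3 4)
  after f': (1 4)(2 3 5)
  after r: (2 4 3 5)
  after f: (2 3 4)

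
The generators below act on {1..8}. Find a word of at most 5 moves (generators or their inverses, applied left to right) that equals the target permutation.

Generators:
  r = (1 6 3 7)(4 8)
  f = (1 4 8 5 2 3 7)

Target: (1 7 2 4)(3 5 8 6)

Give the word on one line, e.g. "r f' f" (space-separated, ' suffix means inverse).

f' f' r

  after f': (1 7 3 2 5 8 4)
  after f': (1 3 5 4 7 2 8)
  after r: (1 7 2 4)(3 5 8 6)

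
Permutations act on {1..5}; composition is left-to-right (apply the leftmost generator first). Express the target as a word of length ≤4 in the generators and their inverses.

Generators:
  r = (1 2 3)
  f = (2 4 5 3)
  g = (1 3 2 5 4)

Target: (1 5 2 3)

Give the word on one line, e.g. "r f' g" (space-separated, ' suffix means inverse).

  after r': (1 3 2)
  after f: (1 2)(3 4 5)
  after g: (1 5 2 3)

r' f g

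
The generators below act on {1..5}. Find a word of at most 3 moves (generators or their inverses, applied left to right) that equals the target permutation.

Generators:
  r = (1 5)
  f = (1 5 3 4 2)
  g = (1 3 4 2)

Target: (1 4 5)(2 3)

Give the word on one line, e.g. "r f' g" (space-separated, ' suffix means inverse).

  after g': (1 2 4 3)
  after f': (1 4 5)(2 3)

g' f'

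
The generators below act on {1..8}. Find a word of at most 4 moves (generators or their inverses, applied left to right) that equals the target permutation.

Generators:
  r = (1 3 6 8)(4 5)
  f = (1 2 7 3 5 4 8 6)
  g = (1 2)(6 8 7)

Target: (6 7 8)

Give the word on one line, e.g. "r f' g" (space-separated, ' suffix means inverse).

g g

  after g: (1 2)(6 8 7)
  after g: (6 7 8)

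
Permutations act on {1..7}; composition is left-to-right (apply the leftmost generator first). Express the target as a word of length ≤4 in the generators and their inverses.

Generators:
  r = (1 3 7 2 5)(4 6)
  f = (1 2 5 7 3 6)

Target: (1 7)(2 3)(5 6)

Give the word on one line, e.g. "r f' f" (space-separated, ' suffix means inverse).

f f f

  after f: (1 2 5 7 3 6)
  after f: (1 5 3)(2 7 6)
  after f: (1 7)(2 3)(5 6)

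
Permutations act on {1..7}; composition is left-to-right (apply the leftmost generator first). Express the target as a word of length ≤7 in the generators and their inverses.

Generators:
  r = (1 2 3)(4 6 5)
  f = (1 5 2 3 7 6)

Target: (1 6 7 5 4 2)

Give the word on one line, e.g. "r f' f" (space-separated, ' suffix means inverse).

r' r' f f f

  after r': (1 3 2)(4 5 6)
  after r': (1 2 3)(4 6 5)
  after f: (1 3 5 4)(2 7 6)
  after f: (1 7)(2 6 3)(4 5)
  after f: (1 6 7 5 4 2)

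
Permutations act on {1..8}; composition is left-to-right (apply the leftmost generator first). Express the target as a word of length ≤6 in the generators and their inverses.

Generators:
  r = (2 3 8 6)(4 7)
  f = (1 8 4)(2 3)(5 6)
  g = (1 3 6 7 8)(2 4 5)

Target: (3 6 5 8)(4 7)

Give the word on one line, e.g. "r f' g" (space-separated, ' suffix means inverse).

  after f': (1 4 8)(2 3)(5 6)
  after f': (1 8 4)
  after f': (2 3)(5 6)
  after r': (3 6 5 8)(4 7)

f' f' f' r'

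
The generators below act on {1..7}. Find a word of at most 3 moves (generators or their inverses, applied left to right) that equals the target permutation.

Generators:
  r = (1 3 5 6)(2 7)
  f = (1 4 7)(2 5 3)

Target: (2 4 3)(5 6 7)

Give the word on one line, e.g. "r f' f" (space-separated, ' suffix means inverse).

  after r': (1 6 5 3)(2 7)
  after f': (1 6 2 4)(3 7)
  after r: (2 4 3)(5 6 7)

r' f' r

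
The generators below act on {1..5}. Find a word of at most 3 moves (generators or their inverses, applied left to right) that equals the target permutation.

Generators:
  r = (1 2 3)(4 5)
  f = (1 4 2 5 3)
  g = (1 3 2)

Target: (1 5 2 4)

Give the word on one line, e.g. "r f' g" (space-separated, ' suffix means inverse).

f r'

  after f: (1 4 2 5 3)
  after r': (1 5 2 4)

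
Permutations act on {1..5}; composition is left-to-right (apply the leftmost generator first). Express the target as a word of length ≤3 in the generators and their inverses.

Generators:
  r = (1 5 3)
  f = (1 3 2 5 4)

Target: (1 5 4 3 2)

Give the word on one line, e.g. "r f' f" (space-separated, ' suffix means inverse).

  after f: (1 3 2 5 4)
  after r': (1 5 4 3 2)

f r'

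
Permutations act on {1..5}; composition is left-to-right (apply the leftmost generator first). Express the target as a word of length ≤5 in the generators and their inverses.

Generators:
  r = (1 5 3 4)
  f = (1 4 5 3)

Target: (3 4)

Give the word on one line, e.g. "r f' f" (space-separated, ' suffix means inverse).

f r' f f r

  after f: (1 4 5 3)
  after r': (1 3 4)
  after f: (3 5)
  after f: (1 4 5)
  after r: (3 4)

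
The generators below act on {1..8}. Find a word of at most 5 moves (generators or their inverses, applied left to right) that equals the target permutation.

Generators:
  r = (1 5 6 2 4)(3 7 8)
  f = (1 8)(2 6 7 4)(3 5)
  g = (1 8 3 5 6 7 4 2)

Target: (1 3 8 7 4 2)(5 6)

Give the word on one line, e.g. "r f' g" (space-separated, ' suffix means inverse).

  after f: (1 8)(2 6 7 4)(3 5)
  after r': (1 7 2 5 8 4 6 3)
  after f': (1 6 5)(2 3 8 7 4)
  after g': (1 5 2 8 6 3)
  after f: (1 3 8 7 4 2)(5 6)

f r' f' g' f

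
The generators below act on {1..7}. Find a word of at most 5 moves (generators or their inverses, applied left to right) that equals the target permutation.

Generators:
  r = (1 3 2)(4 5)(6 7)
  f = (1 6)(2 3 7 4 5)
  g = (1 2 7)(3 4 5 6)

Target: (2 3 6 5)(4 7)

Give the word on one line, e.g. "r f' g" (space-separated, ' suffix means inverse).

r g' f'

  after r: (1 3 2)(4 5)(6 7)
  after g': (1 6 2 7 5 3)
  after f': (2 3 6 5)(4 7)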